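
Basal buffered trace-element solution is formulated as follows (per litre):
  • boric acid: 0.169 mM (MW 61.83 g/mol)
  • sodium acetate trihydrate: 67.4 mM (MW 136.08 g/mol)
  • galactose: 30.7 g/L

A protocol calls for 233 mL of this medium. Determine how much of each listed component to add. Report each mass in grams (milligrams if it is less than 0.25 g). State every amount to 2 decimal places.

Scale factor relative to 1 L: 0.233.
boric acid: 0.169 mmol/L × 61.83 mg/mmol × 0.233 L = 2.43 mg
sodium acetate trihydrate: 67.4 mmol/L × 136.08 g/mol × 0.233 L ÷ 1000 = 2.14 g
galactose: 30.7 g/L × 0.233 L = 7.15 g

boric acid 2.43 mg; sodium acetate trihydrate 2.14 g; galactose 7.15 g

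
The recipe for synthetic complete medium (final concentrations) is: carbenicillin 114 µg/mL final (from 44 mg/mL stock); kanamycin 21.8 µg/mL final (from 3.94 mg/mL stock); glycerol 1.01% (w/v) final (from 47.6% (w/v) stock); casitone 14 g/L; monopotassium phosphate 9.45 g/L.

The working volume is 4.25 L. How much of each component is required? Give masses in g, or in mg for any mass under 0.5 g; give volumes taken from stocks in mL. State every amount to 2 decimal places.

carbenicillin 11.01 mL; kanamycin 23.52 mL; glycerol 90.18 mL; casitone 59.50 g; monopotassium phosphate 40.16 g

Scale factor relative to 1 L: 4.25.
carbenicillin: V = C2·V2/C1 = 114 µg/mL × 4250 mL ÷ 44000 µg/mL = 11.01 mL
kanamycin: V = C2·V2/C1 = 21.8 µg/mL × 4250 mL ÷ 3940 µg/mL = 23.52 mL
glycerol: C1V1 = C2V2 → 1.01% ÷ 47.6% × 4250 mL = 90.18 mL
casitone: 14 g/L × 4.25 L = 59.50 g
monopotassium phosphate: 9.45 g/L × 4.25 L = 40.16 g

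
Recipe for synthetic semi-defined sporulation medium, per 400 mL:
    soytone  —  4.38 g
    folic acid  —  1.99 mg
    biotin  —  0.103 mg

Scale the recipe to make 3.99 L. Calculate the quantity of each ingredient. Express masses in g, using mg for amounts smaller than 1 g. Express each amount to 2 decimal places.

soytone 43.69 g; folic acid 19.85 mg; biotin 1.03 mg

Ratio of target to recipe volume: 3990 / 400 = 9.975.
soytone: 4.38 g × (3990 mL / 400 mL) = 43.69 g
folic acid: 1.99 mg × (3990 mL / 400 mL) = 19.85 mg
biotin: 0.103 mg × (3990 mL / 400 mL) = 1.03 mg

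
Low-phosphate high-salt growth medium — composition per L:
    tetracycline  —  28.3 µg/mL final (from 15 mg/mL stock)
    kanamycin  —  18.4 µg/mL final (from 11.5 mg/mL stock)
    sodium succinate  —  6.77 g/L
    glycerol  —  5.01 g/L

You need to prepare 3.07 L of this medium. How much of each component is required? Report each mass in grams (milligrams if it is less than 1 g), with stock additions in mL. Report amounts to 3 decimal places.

tetracycline 5.792 mL; kanamycin 4.912 mL; sodium succinate 20.784 g; glycerol 15.381 g

Scale factor relative to 1 L: 3.07.
tetracycline: V = C2·V2/C1 = 28.3 µg/mL × 3070 mL ÷ 15000 µg/mL = 5.792 mL
kanamycin: dilute stock: 18.4 µg/mL × 3070 mL ÷ 11500 µg/mL = 4.912 mL
sodium succinate: 6.77 g/L × 3.07 L = 20.784 g
glycerol: 5.01 g/L × 3.07 L = 15.381 g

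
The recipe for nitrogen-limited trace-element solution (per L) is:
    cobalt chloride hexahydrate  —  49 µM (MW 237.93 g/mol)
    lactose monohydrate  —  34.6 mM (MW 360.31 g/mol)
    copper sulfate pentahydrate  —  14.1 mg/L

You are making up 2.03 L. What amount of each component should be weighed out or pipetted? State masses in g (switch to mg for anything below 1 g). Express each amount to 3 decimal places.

cobalt chloride hexahydrate 23.667 mg; lactose monohydrate 25.307 g; copper sulfate pentahydrate 28.623 mg

Working volume: 2.03 L.
cobalt chloride hexahydrate: 49 µmol/L × 237.93 g/mol × 2.03 L ÷ 1000 = 23.667 mg
lactose monohydrate: 34.6 mmol/L × 360.31 g/mol × 2.03 L ÷ 1000 = 25.307 g
copper sulfate pentahydrate: 14.1 mg/L × 2.03 L = 28.623 mg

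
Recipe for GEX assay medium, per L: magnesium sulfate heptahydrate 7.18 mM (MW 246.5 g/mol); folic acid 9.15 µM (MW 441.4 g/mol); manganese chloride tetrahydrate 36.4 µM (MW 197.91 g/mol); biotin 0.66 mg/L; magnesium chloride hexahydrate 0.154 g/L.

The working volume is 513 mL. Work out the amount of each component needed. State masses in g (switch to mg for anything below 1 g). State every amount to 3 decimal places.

magnesium sulfate heptahydrate 907.943 mg; folic acid 2.072 mg; manganese chloride tetrahydrate 3.696 mg; biotin 0.339 mg; magnesium chloride hexahydrate 79.002 mg

Scale factor relative to 1 L: 0.513.
magnesium sulfate heptahydrate: 7.18 mmol/L × 246.5 mg/mmol × 0.513 L = 907.943 mg
folic acid: 9.15 µmol/L × 441.4 g/mol × 0.513 L ÷ 1000 = 2.072 mg
manganese chloride tetrahydrate: 36.4 µmol/L × 197.91 g/mol × 0.513 L ÷ 1000 = 3.696 mg
biotin: 0.66 mg/L × 0.513 L = 0.339 mg
magnesium chloride hexahydrate: 0.154 g/L × 0.513 L = 0.079002 g = 79.002 mg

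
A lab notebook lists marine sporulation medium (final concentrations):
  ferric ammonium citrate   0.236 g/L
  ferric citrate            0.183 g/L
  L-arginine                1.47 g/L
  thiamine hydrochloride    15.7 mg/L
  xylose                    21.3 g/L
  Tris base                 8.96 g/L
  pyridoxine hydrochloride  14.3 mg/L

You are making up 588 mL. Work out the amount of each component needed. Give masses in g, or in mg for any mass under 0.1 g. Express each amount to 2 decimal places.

ferric ammonium citrate 0.14 g; ferric citrate 0.11 g; L-arginine 0.86 g; thiamine hydrochloride 9.23 mg; xylose 12.52 g; Tris base 5.27 g; pyridoxine hydrochloride 8.41 mg

Scale factor relative to 1 L: 0.588.
ferric ammonium citrate: 0.236 g/L × 0.588 L = 0.14 g
ferric citrate: 0.183 g/L × 0.588 L = 0.11 g
L-arginine: 1.47 g/L × 0.588 L = 0.86 g
thiamine hydrochloride: 15.7 mg/L × 0.588 L = 9.23 mg
xylose: 21.3 g/L × 0.588 L = 12.52 g
Tris base: 8.96 g/L × 0.588 L = 5.27 g
pyridoxine hydrochloride: 14.3 mg/L × 0.588 L = 8.41 mg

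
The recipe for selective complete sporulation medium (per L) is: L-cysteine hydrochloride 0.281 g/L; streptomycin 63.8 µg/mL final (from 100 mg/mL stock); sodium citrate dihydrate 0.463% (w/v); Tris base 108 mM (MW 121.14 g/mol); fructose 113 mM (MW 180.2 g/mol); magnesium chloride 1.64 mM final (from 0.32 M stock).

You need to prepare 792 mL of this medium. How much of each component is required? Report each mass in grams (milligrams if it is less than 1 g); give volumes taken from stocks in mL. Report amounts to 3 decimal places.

L-cysteine hydrochloride 222.552 mg; streptomycin 0.505 mL; sodium citrate dihydrate 3.667 g; Tris base 10.362 g; fructose 16.127 g; magnesium chloride 4.059 mL

Target volume = 792 mL = 0.792 L.
L-cysteine hydrochloride: 0.281 g/L × 0.792 L = 0.222552 g = 222.552 mg
streptomycin: V = C2·V2/C1 = 63.8 µg/mL × 792 mL ÷ 100000 µg/mL = 0.505 mL
sodium citrate dihydrate: 0.463% w/v = 4.63 g/L → 4.63 × 0.792 L = 3.667 g
Tris base: 108 mmol/L × 121.14 g/mol × 0.792 L ÷ 1000 = 10.362 g
fructose: 113 mmol/L × 180.2 g/mol × 0.792 L ÷ 1000 = 16.127 g
magnesium chloride: dilute stock: 1.64 mM × 792 mL ÷ 320 mM = 4.059 mL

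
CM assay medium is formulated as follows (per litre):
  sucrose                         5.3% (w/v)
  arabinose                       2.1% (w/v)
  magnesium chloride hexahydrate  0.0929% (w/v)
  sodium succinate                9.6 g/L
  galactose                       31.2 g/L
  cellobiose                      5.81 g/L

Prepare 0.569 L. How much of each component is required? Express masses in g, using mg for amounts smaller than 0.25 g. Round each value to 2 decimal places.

Scale factor relative to 1 L: 0.569.
sucrose: 5.3% w/v = 53 g/L → 53 × 0.569 L = 30.16 g
arabinose: 2.1 g per 100 mL × 569 mL ÷ 100 = 11.95 g
magnesium chloride hexahydrate: 0.0929% w/v = 0.929 g/L → 0.929 × 0.569 L = 0.53 g
sodium succinate: 9.6 g/L × 0.569 L = 5.46 g
galactose: 31.2 g/L × 0.569 L = 17.75 g
cellobiose: 5.81 g/L × 0.569 L = 3.31 g

sucrose 30.16 g; arabinose 11.95 g; magnesium chloride hexahydrate 0.53 g; sodium succinate 5.46 g; galactose 17.75 g; cellobiose 3.31 g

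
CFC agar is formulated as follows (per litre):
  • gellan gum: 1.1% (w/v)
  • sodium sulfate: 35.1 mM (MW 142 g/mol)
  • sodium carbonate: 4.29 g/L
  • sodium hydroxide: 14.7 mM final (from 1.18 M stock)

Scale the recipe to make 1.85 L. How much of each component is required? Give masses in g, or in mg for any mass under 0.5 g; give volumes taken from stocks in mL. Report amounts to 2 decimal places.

Working volume: 1.85 L.
gellan gum: 1.1% w/v = 11 g/L → 11 × 1.85 L = 20.35 g
sodium sulfate: 35.1 mmol/L × 142 g/mol × 1.85 L ÷ 1000 = 9.22 g
sodium carbonate: 4.29 g/L × 1.85 L = 7.94 g
sodium hydroxide: V = C2·V2/C1 = 14.7 mM × 1850 mL ÷ 1180 mM = 23.05 mL

gellan gum 20.35 g; sodium sulfate 9.22 g; sodium carbonate 7.94 g; sodium hydroxide 23.05 mL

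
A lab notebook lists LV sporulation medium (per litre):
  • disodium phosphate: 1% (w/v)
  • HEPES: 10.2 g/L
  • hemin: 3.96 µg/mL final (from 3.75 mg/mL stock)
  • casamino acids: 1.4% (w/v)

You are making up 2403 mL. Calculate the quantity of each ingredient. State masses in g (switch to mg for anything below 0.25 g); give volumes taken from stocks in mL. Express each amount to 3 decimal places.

Target volume = 2403 mL = 2.403 L.
disodium phosphate: 1 g per 100 mL × 2403 mL ÷ 100 = 24.030 g
HEPES: 10.2 g/L × 2.403 L = 24.511 g
hemin: dilute stock: 3.96 µg/mL × 2403 mL ÷ 3750 µg/mL = 2.538 mL
casamino acids: 1.4 g per 100 mL × 2403 mL ÷ 100 = 33.642 g

disodium phosphate 24.030 g; HEPES 24.511 g; hemin 2.538 mL; casamino acids 33.642 g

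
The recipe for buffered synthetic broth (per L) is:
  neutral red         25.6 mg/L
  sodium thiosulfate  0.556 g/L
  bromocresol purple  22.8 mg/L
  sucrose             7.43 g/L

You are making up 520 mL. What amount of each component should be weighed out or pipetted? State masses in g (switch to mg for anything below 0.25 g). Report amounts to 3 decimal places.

neutral red 13.312 mg; sodium thiosulfate 0.289 g; bromocresol purple 11.856 mg; sucrose 3.864 g

Working volume: 520 mL = 0.52 L.
neutral red: 25.6 mg/L × 0.52 L = 13.312 mg
sodium thiosulfate: 0.556 g/L × 0.52 L = 0.289 g
bromocresol purple: 22.8 mg/L × 0.52 L = 11.856 mg
sucrose: 7.43 g/L × 0.52 L = 3.864 g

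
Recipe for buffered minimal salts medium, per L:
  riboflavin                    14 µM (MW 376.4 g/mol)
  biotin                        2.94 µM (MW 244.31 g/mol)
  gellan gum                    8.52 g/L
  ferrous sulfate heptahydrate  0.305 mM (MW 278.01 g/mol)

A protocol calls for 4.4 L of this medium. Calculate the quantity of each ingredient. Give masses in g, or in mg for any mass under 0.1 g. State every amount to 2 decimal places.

Working volume: 4.4 L.
riboflavin: 14 µmol/L × 376.4 g/mol × 4.4 L ÷ 1000 = 23.19 mg
biotin: 2.94 µmol/L × 244.31 g/mol × 4.4 L ÷ 1000 = 3.16 mg
gellan gum: 8.52 g/L × 4.4 L = 37.49 g
ferrous sulfate heptahydrate: 0.305 mmol/L × 278.01 g/mol × 4.4 L ÷ 1000 = 0.37 g

riboflavin 23.19 mg; biotin 3.16 mg; gellan gum 37.49 g; ferrous sulfate heptahydrate 0.37 g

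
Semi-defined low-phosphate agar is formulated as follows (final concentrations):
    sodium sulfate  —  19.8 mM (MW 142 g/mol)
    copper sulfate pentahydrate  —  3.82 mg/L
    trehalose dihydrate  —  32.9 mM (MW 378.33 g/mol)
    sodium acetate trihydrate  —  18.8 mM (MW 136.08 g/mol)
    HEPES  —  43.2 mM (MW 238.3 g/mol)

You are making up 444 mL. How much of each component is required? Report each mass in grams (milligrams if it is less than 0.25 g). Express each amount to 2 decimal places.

Working volume: 444 mL = 0.444 L.
sodium sulfate: 19.8 mmol/L × 142 g/mol × 0.444 L ÷ 1000 = 1.25 g
copper sulfate pentahydrate: 3.82 mg/L × 0.444 L = 1.70 mg
trehalose dihydrate: 32.9 mmol/L × 378.33 g/mol × 0.444 L ÷ 1000 = 5.53 g
sodium acetate trihydrate: 18.8 mmol/L × 136.08 g/mol × 0.444 L ÷ 1000 = 1.14 g
HEPES: 43.2 mmol/L × 238.3 g/mol × 0.444 L ÷ 1000 = 4.57 g

sodium sulfate 1.25 g; copper sulfate pentahydrate 1.70 mg; trehalose dihydrate 5.53 g; sodium acetate trihydrate 1.14 g; HEPES 4.57 g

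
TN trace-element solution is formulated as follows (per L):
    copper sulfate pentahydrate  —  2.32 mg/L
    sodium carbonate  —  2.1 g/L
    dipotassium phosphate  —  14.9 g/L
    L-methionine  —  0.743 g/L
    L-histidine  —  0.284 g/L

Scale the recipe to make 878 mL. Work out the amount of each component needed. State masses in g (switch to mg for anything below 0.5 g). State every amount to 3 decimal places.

Target volume = 878 mL = 0.878 L.
copper sulfate pentahydrate: 2.32 mg/L × 0.878 L = 2.037 mg
sodium carbonate: 2.1 g/L × 0.878 L = 1.844 g
dipotassium phosphate: 14.9 g/L × 0.878 L = 13.082 g
L-methionine: 0.743 g/L × 0.878 L = 0.652 g
L-histidine: 0.284 g/L × 0.878 L = 0.249352 g = 249.352 mg

copper sulfate pentahydrate 2.037 mg; sodium carbonate 1.844 g; dipotassium phosphate 13.082 g; L-methionine 0.652 g; L-histidine 249.352 mg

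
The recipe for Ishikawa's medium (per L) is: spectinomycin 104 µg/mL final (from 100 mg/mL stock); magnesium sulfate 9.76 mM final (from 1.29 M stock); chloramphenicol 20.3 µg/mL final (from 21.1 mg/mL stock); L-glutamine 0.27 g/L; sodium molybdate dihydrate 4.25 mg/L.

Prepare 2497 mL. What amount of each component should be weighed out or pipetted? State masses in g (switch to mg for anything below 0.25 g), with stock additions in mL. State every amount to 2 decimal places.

Working volume: 2497 mL = 2.497 L.
spectinomycin: dilute stock: 104 µg/mL × 2497 mL ÷ 100000 µg/mL = 2.60 mL
magnesium sulfate: dilute stock: 9.76 mM × 2497 mL ÷ 1290 mM = 18.89 mL
chloramphenicol: V = C2·V2/C1 = 20.3 µg/mL × 2497 mL ÷ 21100 µg/mL = 2.40 mL
L-glutamine: 0.27 g/L × 2.497 L = 0.67 g
sodium molybdate dihydrate: 4.25 mg/L × 2.497 L = 10.61 mg

spectinomycin 2.60 mL; magnesium sulfate 18.89 mL; chloramphenicol 2.40 mL; L-glutamine 0.67 g; sodium molybdate dihydrate 10.61 mg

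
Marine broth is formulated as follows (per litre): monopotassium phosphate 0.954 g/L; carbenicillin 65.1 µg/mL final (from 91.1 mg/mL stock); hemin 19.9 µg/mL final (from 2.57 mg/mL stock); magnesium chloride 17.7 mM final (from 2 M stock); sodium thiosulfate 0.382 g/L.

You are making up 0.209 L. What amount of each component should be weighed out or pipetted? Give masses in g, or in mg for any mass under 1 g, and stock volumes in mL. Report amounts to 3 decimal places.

monopotassium phosphate 199.386 mg; carbenicillin 0.149 mL; hemin 1.618 mL; magnesium chloride 1.850 mL; sodium thiosulfate 79.838 mg

Scale factor relative to 1 L: 0.209.
monopotassium phosphate: 0.954 g/L × 0.209 L = 0.199386 g = 199.386 mg
carbenicillin: dilute stock: 65.1 µg/mL × 209 mL ÷ 91100 µg/mL = 0.149 mL
hemin: V = C2·V2/C1 = 19.9 µg/mL × 209 mL ÷ 2570 µg/mL = 1.618 mL
magnesium chloride: V = C2·V2/C1 = 17.7 mM × 209 mL ÷ 2000 mM = 1.850 mL
sodium thiosulfate: 0.382 g/L × 0.209 L = 0.079838 g = 79.838 mg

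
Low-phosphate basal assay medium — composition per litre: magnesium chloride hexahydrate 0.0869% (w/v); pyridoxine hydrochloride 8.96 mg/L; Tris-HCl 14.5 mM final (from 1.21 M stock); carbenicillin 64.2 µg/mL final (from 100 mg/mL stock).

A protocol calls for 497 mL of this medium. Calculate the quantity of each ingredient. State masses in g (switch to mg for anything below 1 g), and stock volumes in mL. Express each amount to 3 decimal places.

Working volume: 497 mL = 0.497 L.
magnesium chloride hexahydrate: 0.0869% w/v = 0.869 g/L → 0.869 × 0.497 L = 0.431893 g = 431.893 mg
pyridoxine hydrochloride: 8.96 mg/L × 0.497 L = 4.453 mg
Tris-HCl: V = C2·V2/C1 = 14.5 mM × 497 mL ÷ 1210 mM = 5.956 mL
carbenicillin: V = C2·V2/C1 = 64.2 µg/mL × 497 mL ÷ 100000 µg/mL = 0.319 mL

magnesium chloride hexahydrate 431.893 mg; pyridoxine hydrochloride 4.453 mg; Tris-HCl 5.956 mL; carbenicillin 0.319 mL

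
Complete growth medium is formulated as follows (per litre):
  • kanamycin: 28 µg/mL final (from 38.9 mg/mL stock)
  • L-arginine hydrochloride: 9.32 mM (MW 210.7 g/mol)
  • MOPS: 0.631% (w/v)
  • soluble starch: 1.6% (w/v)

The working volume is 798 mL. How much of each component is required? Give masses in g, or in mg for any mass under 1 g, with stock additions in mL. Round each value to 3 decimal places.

Scale factor relative to 1 L: 0.798.
kanamycin: C1V1 = C2V2 → 28 µg/mL × 798 mL ÷ 38900 µg/mL = 0.574 mL
L-arginine hydrochloride: 9.32 mmol/L × 210.7 g/mol × 0.798 L ÷ 1000 = 1.567 g
MOPS: 0.631% w/v = 6.31 g/L → 6.31 × 0.798 L = 5.035 g
soluble starch: 1.6% w/v = 16 g/L → 16 × 0.798 L = 12.768 g

kanamycin 0.574 mL; L-arginine hydrochloride 1.567 g; MOPS 5.035 g; soluble starch 12.768 g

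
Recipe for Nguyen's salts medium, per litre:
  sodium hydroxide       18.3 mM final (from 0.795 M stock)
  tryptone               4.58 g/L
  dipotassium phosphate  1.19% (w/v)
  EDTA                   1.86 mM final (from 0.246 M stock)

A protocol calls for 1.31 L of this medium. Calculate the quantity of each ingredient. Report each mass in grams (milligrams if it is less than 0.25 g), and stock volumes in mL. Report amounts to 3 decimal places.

sodium hydroxide 30.155 mL; tryptone 6.000 g; dipotassium phosphate 15.589 g; EDTA 9.905 mL

Scale factor relative to 1 L: 1.31.
sodium hydroxide: C1V1 = C2V2 → 18.3 mM × 1310 mL ÷ 795 mM = 30.155 mL
tryptone: 4.58 g/L × 1.31 L = 6.000 g
dipotassium phosphate: 1.19% w/v = 11.9 g/L → 11.9 × 1.31 L = 15.589 g
EDTA: C1V1 = C2V2 → 1.86 mM × 1310 mL ÷ 246 mM = 9.905 mL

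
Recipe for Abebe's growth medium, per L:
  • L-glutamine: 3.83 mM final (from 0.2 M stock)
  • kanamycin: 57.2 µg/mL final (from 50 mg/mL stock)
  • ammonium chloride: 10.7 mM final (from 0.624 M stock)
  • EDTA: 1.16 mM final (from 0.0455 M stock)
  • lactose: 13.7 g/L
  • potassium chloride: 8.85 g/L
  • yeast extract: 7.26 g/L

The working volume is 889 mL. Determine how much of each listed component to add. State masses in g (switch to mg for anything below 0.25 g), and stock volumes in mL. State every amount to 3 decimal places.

L-glutamine 17.024 mL; kanamycin 1.017 mL; ammonium chloride 15.244 mL; EDTA 22.665 mL; lactose 12.179 g; potassium chloride 7.868 g; yeast extract 6.454 g

Target volume = 889 mL = 0.889 L.
L-glutamine: V = C2·V2/C1 = 3.83 mM × 889 mL ÷ 200 mM = 17.024 mL
kanamycin: dilute stock: 57.2 µg/mL × 889 mL ÷ 50000 µg/mL = 1.017 mL
ammonium chloride: C1V1 = C2V2 → 10.7 mM × 889 mL ÷ 624 mM = 15.244 mL
EDTA: V = C2·V2/C1 = 1.16 mM × 889 mL ÷ 45.5 mM = 22.665 mL
lactose: 13.7 g/L × 0.889 L = 12.179 g
potassium chloride: 8.85 g/L × 0.889 L = 7.868 g
yeast extract: 7.26 g/L × 0.889 L = 6.454 g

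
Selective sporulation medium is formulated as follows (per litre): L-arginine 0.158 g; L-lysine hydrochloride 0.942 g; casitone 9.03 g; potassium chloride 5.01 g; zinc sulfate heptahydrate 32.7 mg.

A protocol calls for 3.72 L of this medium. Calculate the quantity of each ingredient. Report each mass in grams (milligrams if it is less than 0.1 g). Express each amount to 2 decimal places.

Ratio of target to recipe volume: 3720 / 1000 = 3.72.
L-arginine: 0.158 g × (3720 mL / 1000 mL) = 0.59 g
L-lysine hydrochloride: 0.942 g × (3720 mL / 1000 mL) = 3.50 g
casitone: 9.03 g × (3720 mL / 1000 mL) = 33.59 g
potassium chloride: 5.01 g × (3720 mL / 1000 mL) = 18.64 g
zinc sulfate heptahydrate: 32.7 mg × (3720 mL / 1000 mL) = 121.644 mg = 0.12 g

L-arginine 0.59 g; L-lysine hydrochloride 3.50 g; casitone 33.59 g; potassium chloride 18.64 g; zinc sulfate heptahydrate 0.12 g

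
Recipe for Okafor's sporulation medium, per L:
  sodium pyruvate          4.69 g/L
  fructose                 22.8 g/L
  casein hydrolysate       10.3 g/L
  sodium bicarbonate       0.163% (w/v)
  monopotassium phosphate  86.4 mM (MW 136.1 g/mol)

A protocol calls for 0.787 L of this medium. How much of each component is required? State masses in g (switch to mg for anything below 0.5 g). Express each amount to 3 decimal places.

Scale factor relative to 1 L: 0.787.
sodium pyruvate: 4.69 g/L × 0.787 L = 3.691 g
fructose: 22.8 g/L × 0.787 L = 17.944 g
casein hydrolysate: 10.3 g/L × 0.787 L = 8.106 g
sodium bicarbonate: 0.163 g per 100 mL × 787 mL ÷ 100 = 1.283 g
monopotassium phosphate: 86.4 mmol/L × 136.1 g/mol × 0.787 L ÷ 1000 = 9.254 g

sodium pyruvate 3.691 g; fructose 17.944 g; casein hydrolysate 8.106 g; sodium bicarbonate 1.283 g; monopotassium phosphate 9.254 g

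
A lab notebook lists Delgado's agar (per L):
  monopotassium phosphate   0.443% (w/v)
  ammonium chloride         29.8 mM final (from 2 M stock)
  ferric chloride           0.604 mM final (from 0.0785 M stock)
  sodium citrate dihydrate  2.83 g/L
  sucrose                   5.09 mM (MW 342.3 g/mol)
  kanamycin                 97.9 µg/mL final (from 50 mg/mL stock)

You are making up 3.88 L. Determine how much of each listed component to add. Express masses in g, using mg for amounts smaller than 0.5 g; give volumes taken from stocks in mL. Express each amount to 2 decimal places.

monopotassium phosphate 17.19 g; ammonium chloride 57.81 mL; ferric chloride 29.85 mL; sodium citrate dihydrate 10.98 g; sucrose 6.76 g; kanamycin 7.60 mL

Scale factor relative to 1 L: 3.88.
monopotassium phosphate: 0.443 g per 100 mL × 3880 mL ÷ 100 = 17.19 g
ammonium chloride: V = C2·V2/C1 = 29.8 mM × 3880 mL ÷ 2000 mM = 57.81 mL
ferric chloride: C1V1 = C2V2 → 0.604 mM × 3880 mL ÷ 78.5 mM = 29.85 mL
sodium citrate dihydrate: 2.83 g/L × 3.88 L = 10.98 g
sucrose: 5.09 mmol/L × 342.3 g/mol × 3.88 L ÷ 1000 = 6.76 g
kanamycin: dilute stock: 97.9 µg/mL × 3880 mL ÷ 50000 µg/mL = 7.60 mL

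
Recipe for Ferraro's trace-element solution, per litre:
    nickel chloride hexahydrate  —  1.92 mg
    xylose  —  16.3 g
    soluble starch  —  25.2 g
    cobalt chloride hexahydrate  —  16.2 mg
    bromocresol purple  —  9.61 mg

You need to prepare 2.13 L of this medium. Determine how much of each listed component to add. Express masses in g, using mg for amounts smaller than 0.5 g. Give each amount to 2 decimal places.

nickel chloride hexahydrate 4.09 mg; xylose 34.72 g; soluble starch 53.68 g; cobalt chloride hexahydrate 34.51 mg; bromocresol purple 20.47 mg

Ratio of target to recipe volume: 2130 / 1000 = 2.13.
nickel chloride hexahydrate: 1.92 mg × (2130 mL / 1000 mL) = 4.09 mg
xylose: 16.3 g × (2130 mL / 1000 mL) = 34.72 g
soluble starch: 25.2 g × (2130 mL / 1000 mL) = 53.68 g
cobalt chloride hexahydrate: 16.2 mg × (2130 mL / 1000 mL) = 34.51 mg
bromocresol purple: 9.61 mg × (2130 mL / 1000 mL) = 20.47 mg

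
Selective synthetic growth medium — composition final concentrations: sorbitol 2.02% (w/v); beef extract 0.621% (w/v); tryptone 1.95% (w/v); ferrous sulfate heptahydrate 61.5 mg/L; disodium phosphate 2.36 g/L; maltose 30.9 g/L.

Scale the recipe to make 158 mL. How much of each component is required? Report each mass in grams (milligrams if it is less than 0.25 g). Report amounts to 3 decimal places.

sorbitol 3.192 g; beef extract 0.981 g; tryptone 3.081 g; ferrous sulfate heptahydrate 9.717 mg; disodium phosphate 0.373 g; maltose 4.882 g

Working volume: 158 mL = 0.158 L.
sorbitol: 2.02% w/v = 20.2 g/L → 20.2 × 0.158 L = 3.192 g
beef extract: 0.621 g per 100 mL × 158 mL ÷ 100 = 0.981 g
tryptone: 1.95% w/v = 19.5 g/L → 19.5 × 0.158 L = 3.081 g
ferrous sulfate heptahydrate: 61.5 mg/L × 0.158 L = 9.717 mg
disodium phosphate: 2.36 g/L × 0.158 L = 0.373 g
maltose: 30.9 g/L × 0.158 L = 4.882 g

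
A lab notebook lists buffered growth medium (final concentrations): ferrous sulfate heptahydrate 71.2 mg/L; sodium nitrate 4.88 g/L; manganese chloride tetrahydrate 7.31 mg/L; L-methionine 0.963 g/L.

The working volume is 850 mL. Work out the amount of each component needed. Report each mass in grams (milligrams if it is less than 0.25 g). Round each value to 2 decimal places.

Scale factor relative to 1 L: 0.85.
ferrous sulfate heptahydrate: 71.2 mg/L × 0.85 L = 60.52 mg
sodium nitrate: 4.88 g/L × 0.85 L = 4.15 g
manganese chloride tetrahydrate: 7.31 mg/L × 0.85 L = 6.21 mg
L-methionine: 0.963 g/L × 0.85 L = 0.82 g

ferrous sulfate heptahydrate 60.52 mg; sodium nitrate 4.15 g; manganese chloride tetrahydrate 6.21 mg; L-methionine 0.82 g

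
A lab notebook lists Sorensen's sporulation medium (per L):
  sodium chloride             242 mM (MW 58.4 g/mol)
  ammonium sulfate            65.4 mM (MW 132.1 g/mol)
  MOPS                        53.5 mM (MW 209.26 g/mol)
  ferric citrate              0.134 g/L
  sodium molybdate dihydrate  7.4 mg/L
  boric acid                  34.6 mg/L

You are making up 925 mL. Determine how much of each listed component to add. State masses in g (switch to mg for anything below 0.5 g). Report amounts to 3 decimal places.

sodium chloride 13.073 g; ammonium sulfate 7.991 g; MOPS 10.356 g; ferric citrate 123.950 mg; sodium molybdate dihydrate 6.845 mg; boric acid 32.005 mg

Working volume: 925 mL = 0.925 L.
sodium chloride: 242 mmol/L × 58.4 g/mol × 0.925 L ÷ 1000 = 13.073 g
ammonium sulfate: 65.4 mmol/L × 132.1 g/mol × 0.925 L ÷ 1000 = 7.991 g
MOPS: 53.5 mmol/L × 209.26 g/mol × 0.925 L ÷ 1000 = 10.356 g
ferric citrate: 0.134 g/L × 0.925 L = 0.12395 g = 123.950 mg
sodium molybdate dihydrate: 7.4 mg/L × 0.925 L = 6.845 mg
boric acid: 34.6 mg/L × 0.925 L = 32.005 mg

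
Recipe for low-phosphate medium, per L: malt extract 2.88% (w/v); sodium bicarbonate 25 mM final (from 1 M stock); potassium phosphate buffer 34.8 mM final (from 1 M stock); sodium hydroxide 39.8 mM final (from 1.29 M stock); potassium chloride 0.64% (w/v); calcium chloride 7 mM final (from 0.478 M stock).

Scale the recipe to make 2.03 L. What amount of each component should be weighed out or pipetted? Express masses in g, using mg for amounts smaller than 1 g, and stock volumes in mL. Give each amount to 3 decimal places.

Working volume: 2.03 L.
malt extract: 2.88% w/v = 28.8 g/L → 28.8 × 2.03 L = 58.464 g
sodium bicarbonate: C1V1 = C2V2 → 25 mM × 2030 mL ÷ 1000 mM = 50.750 mL
potassium phosphate buffer: dilute stock: 34.8 mM × 2030 mL ÷ 1000 mM = 70.644 mL
sodium hydroxide: C1V1 = C2V2 → 39.8 mM × 2030 mL ÷ 1290 mM = 62.631 mL
potassium chloride: 0.64% w/v = 6.4 g/L → 6.4 × 2.03 L = 12.992 g
calcium chloride: C1V1 = C2V2 → 7 mM × 2030 mL ÷ 478 mM = 29.728 mL

malt extract 58.464 g; sodium bicarbonate 50.750 mL; potassium phosphate buffer 70.644 mL; sodium hydroxide 62.631 mL; potassium chloride 12.992 g; calcium chloride 29.728 mL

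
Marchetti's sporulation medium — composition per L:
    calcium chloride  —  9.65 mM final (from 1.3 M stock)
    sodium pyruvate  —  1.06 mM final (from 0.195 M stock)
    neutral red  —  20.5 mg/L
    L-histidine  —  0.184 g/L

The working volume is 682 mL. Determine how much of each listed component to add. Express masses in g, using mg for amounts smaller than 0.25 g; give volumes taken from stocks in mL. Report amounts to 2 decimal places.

Working volume: 682 mL = 0.682 L.
calcium chloride: C1V1 = C2V2 → 9.65 mM × 682 mL ÷ 1300 mM = 5.06 mL
sodium pyruvate: dilute stock: 1.06 mM × 682 mL ÷ 195 mM = 3.71 mL
neutral red: 20.5 mg/L × 0.682 L = 13.98 mg
L-histidine: 0.184 g/L × 0.682 L = 0.125488 g = 125.49 mg

calcium chloride 5.06 mL; sodium pyruvate 3.71 mL; neutral red 13.98 mg; L-histidine 125.49 mg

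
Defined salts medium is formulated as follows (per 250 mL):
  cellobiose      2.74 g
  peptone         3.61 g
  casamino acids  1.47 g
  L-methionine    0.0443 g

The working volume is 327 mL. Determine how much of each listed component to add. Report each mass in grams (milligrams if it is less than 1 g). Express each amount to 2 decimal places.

Ratio of target to recipe volume: 327 / 250 = 1.308.
cellobiose: 2.74 g × (327 mL / 250 mL) = 3.58 g
peptone: 3.61 g × (327 mL / 250 mL) = 4.72 g
casamino acids: 1.47 g × (327 mL / 250 mL) = 1.92 g
L-methionine: 0.0443 g × (327 mL / 250 mL) = 0.0579444 g = 57.94 mg

cellobiose 3.58 g; peptone 4.72 g; casamino acids 1.92 g; L-methionine 57.94 mg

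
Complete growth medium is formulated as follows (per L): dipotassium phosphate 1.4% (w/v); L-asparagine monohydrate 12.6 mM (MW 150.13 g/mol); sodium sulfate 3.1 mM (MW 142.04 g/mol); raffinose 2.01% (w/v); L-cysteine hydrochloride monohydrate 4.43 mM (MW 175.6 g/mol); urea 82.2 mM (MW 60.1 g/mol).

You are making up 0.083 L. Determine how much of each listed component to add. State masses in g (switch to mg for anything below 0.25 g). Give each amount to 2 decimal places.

Working volume: 0.083 L.
dipotassium phosphate: 1.4 g per 100 mL × 83 mL ÷ 100 = 1.16 g
L-asparagine monohydrate: 12.6 mmol/L × 150.13 mg/mmol × 0.083 L = 157.01 mg
sodium sulfate: 3.1 mmol/L × 142.04 mg/mmol × 0.083 L = 36.55 mg
raffinose: 2.01% w/v = 20.1 g/L → 20.1 × 0.083 L = 1.67 g
L-cysteine hydrochloride monohydrate: 4.43 mmol/L × 175.6 mg/mmol × 0.083 L = 64.57 mg
urea: 82.2 mmol/L × 60.1 g/mol × 0.083 L ÷ 1000 = 0.41 g

dipotassium phosphate 1.16 g; L-asparagine monohydrate 157.01 mg; sodium sulfate 36.55 mg; raffinose 1.67 g; L-cysteine hydrochloride monohydrate 64.57 mg; urea 0.41 g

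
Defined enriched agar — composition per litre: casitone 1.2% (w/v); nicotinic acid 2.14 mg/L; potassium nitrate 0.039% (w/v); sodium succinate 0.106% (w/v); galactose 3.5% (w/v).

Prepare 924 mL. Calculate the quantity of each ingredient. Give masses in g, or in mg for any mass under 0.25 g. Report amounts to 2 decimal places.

Working volume: 924 mL = 0.924 L.
casitone: 1.2 g per 100 mL × 924 mL ÷ 100 = 11.09 g
nicotinic acid: 2.14 mg/L × 0.924 L = 1.98 mg
potassium nitrate: 0.039 g per 100 mL × 924 mL ÷ 100 = 0.36 g
sodium succinate: 0.106 g per 100 mL × 924 mL ÷ 100 = 0.98 g
galactose: 3.5 g per 100 mL × 924 mL ÷ 100 = 32.34 g

casitone 11.09 g; nicotinic acid 1.98 mg; potassium nitrate 0.36 g; sodium succinate 0.98 g; galactose 32.34 g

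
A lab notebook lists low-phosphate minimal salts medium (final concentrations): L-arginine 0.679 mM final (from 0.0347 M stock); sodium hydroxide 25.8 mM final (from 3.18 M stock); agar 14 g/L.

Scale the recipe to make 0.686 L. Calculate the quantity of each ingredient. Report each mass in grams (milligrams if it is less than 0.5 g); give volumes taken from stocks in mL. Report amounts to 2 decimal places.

L-arginine 13.42 mL; sodium hydroxide 5.57 mL; agar 9.60 g

Working volume: 0.686 L.
L-arginine: C1V1 = C2V2 → 0.679 mM × 686 mL ÷ 34.7 mM = 13.42 mL
sodium hydroxide: V = C2·V2/C1 = 25.8 mM × 686 mL ÷ 3180 mM = 5.57 mL
agar: 14 g/L × 0.686 L = 9.60 g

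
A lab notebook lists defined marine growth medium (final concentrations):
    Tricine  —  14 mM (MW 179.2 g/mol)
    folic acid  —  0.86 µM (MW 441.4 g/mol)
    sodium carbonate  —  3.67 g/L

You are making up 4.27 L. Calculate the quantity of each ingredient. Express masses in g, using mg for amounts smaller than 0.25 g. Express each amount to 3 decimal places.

Scale factor relative to 1 L: 4.27.
Tricine: 14 mmol/L × 179.2 g/mol × 4.27 L ÷ 1000 = 10.713 g
folic acid: 0.86 µmol/L × 441.4 g/mol × 4.27 L ÷ 1000 = 1.621 mg
sodium carbonate: 3.67 g/L × 4.27 L = 15.671 g

Tricine 10.713 g; folic acid 1.621 mg; sodium carbonate 15.671 g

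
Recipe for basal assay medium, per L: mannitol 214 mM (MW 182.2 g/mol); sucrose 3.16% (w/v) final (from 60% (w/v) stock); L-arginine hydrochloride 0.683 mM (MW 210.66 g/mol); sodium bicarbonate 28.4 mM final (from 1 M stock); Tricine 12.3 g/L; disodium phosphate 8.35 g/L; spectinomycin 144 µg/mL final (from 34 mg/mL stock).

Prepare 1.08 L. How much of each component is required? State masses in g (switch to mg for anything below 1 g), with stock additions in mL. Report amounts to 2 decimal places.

Scale factor relative to 1 L: 1.08.
mannitol: 214 mmol/L × 182.2 g/mol × 1.08 L ÷ 1000 = 42.11 g
sucrose: C1V1 = C2V2 → 3.16% ÷ 60% × 1080 mL = 56.88 mL
L-arginine hydrochloride: 0.683 mmol/L × 210.66 mg/mmol × 1.08 L = 155.39 mg
sodium bicarbonate: C1V1 = C2V2 → 28.4 mM × 1080 mL ÷ 1000 mM = 30.67 mL
Tricine: 12.3 g/L × 1.08 L = 13.28 g
disodium phosphate: 8.35 g/L × 1.08 L = 9.02 g
spectinomycin: C1V1 = C2V2 → 144 µg/mL × 1080 mL ÷ 34000 µg/mL = 4.57 mL

mannitol 42.11 g; sucrose 56.88 mL; L-arginine hydrochloride 155.39 mg; sodium bicarbonate 30.67 mL; Tricine 13.28 g; disodium phosphate 9.02 g; spectinomycin 4.57 mL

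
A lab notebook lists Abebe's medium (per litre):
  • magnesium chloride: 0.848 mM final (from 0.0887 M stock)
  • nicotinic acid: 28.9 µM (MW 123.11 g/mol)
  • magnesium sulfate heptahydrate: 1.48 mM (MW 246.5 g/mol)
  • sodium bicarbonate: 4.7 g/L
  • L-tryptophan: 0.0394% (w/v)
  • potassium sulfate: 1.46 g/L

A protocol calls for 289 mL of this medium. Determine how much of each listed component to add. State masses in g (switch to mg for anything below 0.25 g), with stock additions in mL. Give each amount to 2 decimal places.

magnesium chloride 2.76 mL; nicotinic acid 1.03 mg; magnesium sulfate heptahydrate 105.43 mg; sodium bicarbonate 1.36 g; L-tryptophan 113.87 mg; potassium sulfate 0.42 g

Scale factor relative to 1 L: 0.289.
magnesium chloride: dilute stock: 0.848 mM × 289 mL ÷ 88.7 mM = 2.76 mL
nicotinic acid: 28.9 µmol/L × 123.11 g/mol × 0.289 L ÷ 1000 = 1.03 mg
magnesium sulfate heptahydrate: 1.48 mmol/L × 246.5 mg/mmol × 0.289 L = 105.43 mg
sodium bicarbonate: 4.7 g/L × 0.289 L = 1.36 g
L-tryptophan: 0.0394 g per 100 mL × 289 mL ÷ 100 = 0.113866 g = 113.87 mg
potassium sulfate: 1.46 g/L × 0.289 L = 0.42 g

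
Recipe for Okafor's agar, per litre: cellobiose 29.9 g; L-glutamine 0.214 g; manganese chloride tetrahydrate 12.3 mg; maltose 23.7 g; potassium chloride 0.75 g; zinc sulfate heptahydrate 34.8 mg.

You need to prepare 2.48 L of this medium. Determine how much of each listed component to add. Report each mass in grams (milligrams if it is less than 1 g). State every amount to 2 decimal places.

cellobiose 74.15 g; L-glutamine 530.72 mg; manganese chloride tetrahydrate 30.50 mg; maltose 58.78 g; potassium chloride 1.86 g; zinc sulfate heptahydrate 86.30 mg

Scale factor = 2480 mL / 1000 mL = 2.48.
cellobiose: 29.9 g × (2480 mL / 1000 mL) = 74.15 g
L-glutamine: 0.214 g × (2480 mL / 1000 mL) = 0.53072 g = 530.72 mg
manganese chloride tetrahydrate: 12.3 mg × (2480 mL / 1000 mL) = 30.50 mg
maltose: 23.7 g × (2480 mL / 1000 mL) = 58.78 g
potassium chloride: 0.75 g × (2480 mL / 1000 mL) = 1.86 g
zinc sulfate heptahydrate: 34.8 mg × (2480 mL / 1000 mL) = 86.30 mg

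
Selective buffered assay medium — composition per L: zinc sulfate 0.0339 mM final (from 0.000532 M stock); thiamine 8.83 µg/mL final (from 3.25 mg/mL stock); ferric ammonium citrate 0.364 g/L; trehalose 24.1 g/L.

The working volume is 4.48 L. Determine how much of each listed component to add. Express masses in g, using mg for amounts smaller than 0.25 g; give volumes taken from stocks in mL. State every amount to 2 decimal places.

Scale factor relative to 1 L: 4.48.
zinc sulfate: dilute stock: 0.0339 mM × 4480 mL ÷ 0.532 mM = 285.47 mL
thiamine: dilute stock: 8.83 µg/mL × 4480 mL ÷ 3250 µg/mL = 12.17 mL
ferric ammonium citrate: 0.364 g/L × 4.48 L = 1.63 g
trehalose: 24.1 g/L × 4.48 L = 107.97 g

zinc sulfate 285.47 mL; thiamine 12.17 mL; ferric ammonium citrate 1.63 g; trehalose 107.97 g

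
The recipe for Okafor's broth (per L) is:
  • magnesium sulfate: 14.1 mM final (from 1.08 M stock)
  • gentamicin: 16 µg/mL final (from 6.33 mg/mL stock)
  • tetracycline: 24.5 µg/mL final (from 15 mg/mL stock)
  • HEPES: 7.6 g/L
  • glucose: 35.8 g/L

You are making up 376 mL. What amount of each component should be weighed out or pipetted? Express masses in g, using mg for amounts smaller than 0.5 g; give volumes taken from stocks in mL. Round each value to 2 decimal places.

Target volume = 376 mL = 0.376 L.
magnesium sulfate: V = C2·V2/C1 = 14.1 mM × 376 mL ÷ 1080 mM = 4.91 mL
gentamicin: C1V1 = C2V2 → 16 µg/mL × 376 mL ÷ 6330 µg/mL = 0.95 mL
tetracycline: V = C2·V2/C1 = 24.5 µg/mL × 376 mL ÷ 15000 µg/mL = 0.61 mL
HEPES: 7.6 g/L × 0.376 L = 2.86 g
glucose: 35.8 g/L × 0.376 L = 13.46 g

magnesium sulfate 4.91 mL; gentamicin 0.95 mL; tetracycline 0.61 mL; HEPES 2.86 g; glucose 13.46 g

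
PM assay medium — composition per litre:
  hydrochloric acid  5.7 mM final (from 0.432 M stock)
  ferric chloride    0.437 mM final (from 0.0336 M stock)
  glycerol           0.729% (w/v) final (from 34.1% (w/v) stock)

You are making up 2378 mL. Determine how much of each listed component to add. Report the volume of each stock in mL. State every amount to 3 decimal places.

Scale factor relative to 1 L: 2.378.
hydrochloric acid: dilute stock: 5.7 mM × 2378 mL ÷ 432 mM = 31.376 mL
ferric chloride: C1V1 = C2V2 → 0.437 mM × 2378 mL ÷ 33.6 mM = 30.928 mL
glycerol: dilute stock: 0.729% ÷ 34.1% × 2378 mL = 50.838 mL

hydrochloric acid 31.376 mL; ferric chloride 30.928 mL; glycerol 50.838 mL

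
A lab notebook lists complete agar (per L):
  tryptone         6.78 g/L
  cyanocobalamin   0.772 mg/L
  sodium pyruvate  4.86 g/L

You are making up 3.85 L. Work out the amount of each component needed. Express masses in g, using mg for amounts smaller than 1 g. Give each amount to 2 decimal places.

tryptone 26.10 g; cyanocobalamin 2.97 mg; sodium pyruvate 18.71 g

Working volume: 3.85 L.
tryptone: 6.78 g/L × 3.85 L = 26.10 g
cyanocobalamin: 0.772 mg/L × 3.85 L = 2.97 mg
sodium pyruvate: 4.86 g/L × 3.85 L = 18.71 g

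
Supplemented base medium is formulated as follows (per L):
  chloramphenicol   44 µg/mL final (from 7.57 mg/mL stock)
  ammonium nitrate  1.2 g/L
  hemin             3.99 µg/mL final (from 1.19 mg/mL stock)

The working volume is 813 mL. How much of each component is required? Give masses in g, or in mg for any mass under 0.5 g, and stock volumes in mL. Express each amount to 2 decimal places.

Target volume = 813 mL = 0.813 L.
chloramphenicol: dilute stock: 44 µg/mL × 813 mL ÷ 7570 µg/mL = 4.73 mL
ammonium nitrate: 1.2 g/L × 0.813 L = 0.98 g
hemin: C1V1 = C2V2 → 3.99 µg/mL × 813 mL ÷ 1190 µg/mL = 2.73 mL

chloramphenicol 4.73 mL; ammonium nitrate 0.98 g; hemin 2.73 mL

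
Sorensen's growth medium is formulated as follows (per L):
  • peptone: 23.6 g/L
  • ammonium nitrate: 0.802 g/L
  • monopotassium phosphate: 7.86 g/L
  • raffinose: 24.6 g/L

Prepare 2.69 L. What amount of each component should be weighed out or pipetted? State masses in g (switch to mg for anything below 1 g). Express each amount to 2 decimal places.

peptone 63.48 g; ammonium nitrate 2.16 g; monopotassium phosphate 21.14 g; raffinose 66.17 g

Working volume: 2.69 L.
peptone: 23.6 g/L × 2.69 L = 63.48 g
ammonium nitrate: 0.802 g/L × 2.69 L = 2.16 g
monopotassium phosphate: 7.86 g/L × 2.69 L = 21.14 g
raffinose: 24.6 g/L × 2.69 L = 66.17 g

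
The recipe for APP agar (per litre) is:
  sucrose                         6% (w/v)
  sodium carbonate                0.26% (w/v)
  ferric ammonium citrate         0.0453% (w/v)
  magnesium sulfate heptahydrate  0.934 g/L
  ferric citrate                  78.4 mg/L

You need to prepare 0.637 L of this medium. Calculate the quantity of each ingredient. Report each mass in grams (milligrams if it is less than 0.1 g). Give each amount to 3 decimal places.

Working volume: 0.637 L.
sucrose: 6 g per 100 mL × 637 mL ÷ 100 = 38.220 g
sodium carbonate: 0.26% w/v = 2.6 g/L → 2.6 × 0.637 L = 1.656 g
ferric ammonium citrate: 0.0453 g per 100 mL × 637 mL ÷ 100 = 0.289 g
magnesium sulfate heptahydrate: 0.934 g/L × 0.637 L = 0.595 g
ferric citrate: 78.4 mg/L × 0.637 L = 49.941 mg

sucrose 38.220 g; sodium carbonate 1.656 g; ferric ammonium citrate 0.289 g; magnesium sulfate heptahydrate 0.595 g; ferric citrate 49.941 mg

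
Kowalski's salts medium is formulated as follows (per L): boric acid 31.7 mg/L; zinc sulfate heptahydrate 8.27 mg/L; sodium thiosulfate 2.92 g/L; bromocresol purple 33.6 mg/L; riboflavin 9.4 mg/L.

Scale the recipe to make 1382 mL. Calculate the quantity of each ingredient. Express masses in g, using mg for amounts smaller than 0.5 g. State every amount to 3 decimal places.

Working volume: 1382 mL = 1.382 L.
boric acid: 31.7 mg/L × 1.382 L = 43.809 mg
zinc sulfate heptahydrate: 8.27 mg/L × 1.382 L = 11.429 mg
sodium thiosulfate: 2.92 g/L × 1.382 L = 4.035 g
bromocresol purple: 33.6 mg/L × 1.382 L = 46.435 mg
riboflavin: 9.4 mg/L × 1.382 L = 12.991 mg

boric acid 43.809 mg; zinc sulfate heptahydrate 11.429 mg; sodium thiosulfate 4.035 g; bromocresol purple 46.435 mg; riboflavin 12.991 mg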